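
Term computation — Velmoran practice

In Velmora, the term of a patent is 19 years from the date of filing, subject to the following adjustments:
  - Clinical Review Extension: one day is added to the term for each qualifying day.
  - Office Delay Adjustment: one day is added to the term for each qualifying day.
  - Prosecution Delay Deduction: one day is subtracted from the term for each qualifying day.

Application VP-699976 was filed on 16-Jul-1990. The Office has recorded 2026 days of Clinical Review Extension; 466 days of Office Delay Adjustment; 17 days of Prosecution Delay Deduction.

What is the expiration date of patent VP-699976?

2016-04-25

Base term: filing date + 19 years → 16 July 2009.
Clinical Review Extension: +2026 days → 1 February 2015.
Office Delay Adjustment: +466 days → 12 May 2016.
Prosecution Delay Deduction: −17 days → 25 April 2016.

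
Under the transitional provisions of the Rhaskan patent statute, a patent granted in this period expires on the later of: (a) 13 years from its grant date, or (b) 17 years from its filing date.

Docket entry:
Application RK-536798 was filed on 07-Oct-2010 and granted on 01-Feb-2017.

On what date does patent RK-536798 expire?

February 1, 2030

(a) grant + 13 years → 1 February 2030.
(b) filing + 17 years → 7 October 2027.
Later of the two: 1 February 2030.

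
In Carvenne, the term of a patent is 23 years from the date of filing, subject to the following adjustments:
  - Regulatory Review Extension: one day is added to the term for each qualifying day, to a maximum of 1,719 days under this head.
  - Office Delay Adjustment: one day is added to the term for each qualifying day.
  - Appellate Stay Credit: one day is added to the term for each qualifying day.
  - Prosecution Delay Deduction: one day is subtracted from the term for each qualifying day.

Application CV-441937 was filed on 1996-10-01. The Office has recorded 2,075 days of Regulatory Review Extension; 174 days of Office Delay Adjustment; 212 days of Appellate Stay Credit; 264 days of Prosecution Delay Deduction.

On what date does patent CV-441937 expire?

October 15, 2024

Base term: filing date + 23 years → 1 October 2019.
Regulatory Review Extension: 2075 days claimed exceeds the 1719-day cap, so +1719 days → 15 June 2024.
Office Delay Adjustment: +174 days → 6 December 2024.
Appellate Stay Credit: +212 days → 6 July 2025.
Prosecution Delay Deduction: −264 days → 15 October 2024.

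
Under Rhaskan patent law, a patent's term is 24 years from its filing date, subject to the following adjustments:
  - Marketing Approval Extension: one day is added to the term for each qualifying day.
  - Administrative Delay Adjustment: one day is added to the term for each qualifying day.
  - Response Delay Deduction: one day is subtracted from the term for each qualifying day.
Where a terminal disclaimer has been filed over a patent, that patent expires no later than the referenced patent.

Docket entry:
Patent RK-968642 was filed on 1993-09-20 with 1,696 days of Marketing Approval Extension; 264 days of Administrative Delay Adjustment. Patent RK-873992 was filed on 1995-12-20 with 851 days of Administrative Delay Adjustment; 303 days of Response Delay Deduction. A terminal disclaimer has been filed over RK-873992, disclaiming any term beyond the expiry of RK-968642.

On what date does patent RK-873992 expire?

Natural term of RK-873992:
  Base: filing + 24 years → 20 December 2019.
  Administrative Delay Adjustment: +851 days → 19 April 2022.
  Response Delay Deduction: −303 days → 20 June 2021.
Expiry of referenced patent RK-968642:
  Base: filing + 24 years → 20 September 2017.
  Marketing Approval Extension: +1696 days → 13 May 2022.
  Administrative Delay Adjustment: +264 days → 1 February 2023.
Terminal disclaimer: RK-873992 expires on the earlier of 20 June 2021 and 1 February 2023.

June 20, 2021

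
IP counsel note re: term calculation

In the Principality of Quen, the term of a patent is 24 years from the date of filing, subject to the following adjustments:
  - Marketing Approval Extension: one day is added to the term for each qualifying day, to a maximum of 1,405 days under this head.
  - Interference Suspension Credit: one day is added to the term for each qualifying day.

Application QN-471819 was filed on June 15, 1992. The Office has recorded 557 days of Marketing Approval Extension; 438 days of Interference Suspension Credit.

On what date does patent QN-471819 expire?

March 7, 2019

Base term: filing date + 24 years → 15 June 2016.
Marketing Approval Extension: 557 days (within the 1405-day cap) → +557 days → 24 December 2017.
Interference Suspension Credit: +438 days → 7 March 2019.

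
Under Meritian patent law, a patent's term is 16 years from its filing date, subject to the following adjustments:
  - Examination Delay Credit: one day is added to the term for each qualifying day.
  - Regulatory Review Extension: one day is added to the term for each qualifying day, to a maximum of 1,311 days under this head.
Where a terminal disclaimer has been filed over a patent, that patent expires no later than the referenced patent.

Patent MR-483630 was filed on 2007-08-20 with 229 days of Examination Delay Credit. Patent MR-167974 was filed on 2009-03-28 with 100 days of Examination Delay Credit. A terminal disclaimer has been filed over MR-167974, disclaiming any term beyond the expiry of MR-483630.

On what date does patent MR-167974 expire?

Natural term of MR-167974:
  Base: filing + 16 years → 28 March 2025.
  Examination Delay Credit: +100 days → 6 July 2025.
Expiry of referenced patent MR-483630:
  Base: filing + 16 years → 20 August 2023.
  Examination Delay Credit: +229 days → 5 April 2024.
Terminal disclaimer: MR-167974 expires on the earlier of 6 July 2025 and 5 April 2024.

2024-04-05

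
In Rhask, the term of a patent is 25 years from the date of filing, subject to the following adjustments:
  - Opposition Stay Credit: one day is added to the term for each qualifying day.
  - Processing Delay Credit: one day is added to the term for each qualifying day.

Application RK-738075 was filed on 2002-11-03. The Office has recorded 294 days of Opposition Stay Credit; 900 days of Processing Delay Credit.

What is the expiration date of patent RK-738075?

Base term: filing date + 25 years → 3 November 2027.
Opposition Stay Credit: +294 days → 23 August 2028.
Processing Delay Credit: +900 days → 9 February 2031.

2031-02-09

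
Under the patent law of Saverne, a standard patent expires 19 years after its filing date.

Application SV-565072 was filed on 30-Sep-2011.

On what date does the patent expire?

September 30, 2030

Filing date + 19 years → 30 September 2030.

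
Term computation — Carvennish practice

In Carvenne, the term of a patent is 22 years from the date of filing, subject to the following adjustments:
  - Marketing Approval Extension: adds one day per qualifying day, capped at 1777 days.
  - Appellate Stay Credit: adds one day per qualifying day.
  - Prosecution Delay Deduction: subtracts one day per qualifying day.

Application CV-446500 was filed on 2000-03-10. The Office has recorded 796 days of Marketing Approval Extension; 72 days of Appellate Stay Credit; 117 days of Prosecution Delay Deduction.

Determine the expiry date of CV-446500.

2024-03-30

Base term: filing date + 22 years → 10 March 2022.
Marketing Approval Extension: 796 days (within the 1777-day cap) → +796 days → 14 May 2024.
Appellate Stay Credit: +72 days → 25 July 2024.
Prosecution Delay Deduction: −117 days → 30 March 2024.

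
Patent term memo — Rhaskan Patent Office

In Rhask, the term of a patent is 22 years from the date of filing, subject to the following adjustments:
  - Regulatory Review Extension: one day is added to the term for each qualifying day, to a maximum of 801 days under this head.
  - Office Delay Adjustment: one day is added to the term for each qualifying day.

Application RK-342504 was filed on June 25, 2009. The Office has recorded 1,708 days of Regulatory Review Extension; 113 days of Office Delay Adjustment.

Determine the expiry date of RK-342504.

Base term: filing date + 22 years → 25 June 2031.
Regulatory Review Extension: 1708 days claimed exceeds the 801-day cap, so +801 days → 3 September 2033.
Office Delay Adjustment: +113 days → 25 December 2033.

December 25, 2033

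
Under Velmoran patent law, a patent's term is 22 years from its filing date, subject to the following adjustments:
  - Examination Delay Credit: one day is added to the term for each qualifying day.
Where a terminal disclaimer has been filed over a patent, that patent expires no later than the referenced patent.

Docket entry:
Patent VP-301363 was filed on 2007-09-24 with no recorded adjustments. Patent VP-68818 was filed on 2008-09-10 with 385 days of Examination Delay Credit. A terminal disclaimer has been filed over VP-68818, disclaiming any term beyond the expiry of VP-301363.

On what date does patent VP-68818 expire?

Natural term of VP-68818:
  Base: filing + 22 years → 10 September 2030.
  Examination Delay Credit: +385 days → 30 September 2031.
Expiry of referenced patent VP-301363:
  Base: filing + 22 years → 24 September 2029.
Terminal disclaimer: VP-68818 expires on the earlier of 30 September 2031 and 24 September 2029.

2029-09-24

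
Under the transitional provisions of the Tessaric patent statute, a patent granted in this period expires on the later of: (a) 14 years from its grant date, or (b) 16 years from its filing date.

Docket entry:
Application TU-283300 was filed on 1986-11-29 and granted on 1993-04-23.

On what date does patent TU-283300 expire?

(a) grant + 14 years → 23 April 2007.
(b) filing + 16 years → 29 November 2002.
Later of the two: 23 April 2007.

April 23, 2007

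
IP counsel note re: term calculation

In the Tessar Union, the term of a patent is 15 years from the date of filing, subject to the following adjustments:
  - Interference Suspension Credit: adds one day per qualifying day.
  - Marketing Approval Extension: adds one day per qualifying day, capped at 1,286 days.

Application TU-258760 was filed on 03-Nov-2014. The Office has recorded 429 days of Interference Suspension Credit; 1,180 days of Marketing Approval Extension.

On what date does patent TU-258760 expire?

2034-03-31

Base term: filing date + 15 years → 3 November 2029.
Interference Suspension Credit: +429 days → 6 January 2031.
Marketing Approval Extension: 1180 days (within the 1286-day cap) → +1180 days → 31 March 2034.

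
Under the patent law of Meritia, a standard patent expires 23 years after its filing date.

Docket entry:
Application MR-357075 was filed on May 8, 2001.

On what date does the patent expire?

Filing date + 23 years → 8 May 2024.

May 8, 2024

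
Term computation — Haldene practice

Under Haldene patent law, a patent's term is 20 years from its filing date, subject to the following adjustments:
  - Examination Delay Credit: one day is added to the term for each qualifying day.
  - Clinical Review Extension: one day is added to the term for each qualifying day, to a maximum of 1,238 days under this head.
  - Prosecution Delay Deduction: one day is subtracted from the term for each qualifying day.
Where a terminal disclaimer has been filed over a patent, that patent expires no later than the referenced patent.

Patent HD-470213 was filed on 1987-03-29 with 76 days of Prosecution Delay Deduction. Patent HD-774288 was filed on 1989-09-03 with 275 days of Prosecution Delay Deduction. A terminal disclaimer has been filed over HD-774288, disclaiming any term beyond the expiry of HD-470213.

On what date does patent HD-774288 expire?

2007-01-12

Natural term of HD-774288:
  Base: filing + 20 years → 3 September 2009.
  Prosecution Delay Deduction: −275 days → 2 December 2008.
Expiry of referenced patent HD-470213:
  Base: filing + 20 years → 29 March 2007.
  Prosecution Delay Deduction: −76 days → 12 January 2007.
Terminal disclaimer: HD-774288 expires on the earlier of 2 December 2008 and 12 January 2007.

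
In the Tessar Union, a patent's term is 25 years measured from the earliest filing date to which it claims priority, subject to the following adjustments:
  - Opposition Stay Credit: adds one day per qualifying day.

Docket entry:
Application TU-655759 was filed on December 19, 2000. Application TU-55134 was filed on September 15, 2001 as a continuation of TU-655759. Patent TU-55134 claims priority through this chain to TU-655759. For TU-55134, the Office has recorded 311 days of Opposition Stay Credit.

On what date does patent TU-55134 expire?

October 26, 2026

Earliest priority filing: 19 December 2000.
Base term: 19 December 2000 + 25 years → 19 December 2025.
Opposition Stay Credit: +311 days → 26 October 2026.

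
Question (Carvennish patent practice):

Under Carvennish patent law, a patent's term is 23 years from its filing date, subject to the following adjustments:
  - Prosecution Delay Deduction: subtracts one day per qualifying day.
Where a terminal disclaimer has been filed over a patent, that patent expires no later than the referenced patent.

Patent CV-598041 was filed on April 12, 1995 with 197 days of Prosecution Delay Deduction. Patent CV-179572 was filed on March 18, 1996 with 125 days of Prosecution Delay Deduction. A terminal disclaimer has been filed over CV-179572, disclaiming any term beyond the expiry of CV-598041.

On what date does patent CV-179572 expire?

September 27, 2017

Natural term of CV-179572:
  Base: filing + 23 years → 18 March 2019.
  Prosecution Delay Deduction: −125 days → 13 November 2018.
Expiry of referenced patent CV-598041:
  Base: filing + 23 years → 12 April 2018.
  Prosecution Delay Deduction: −197 days → 27 September 2017.
Terminal disclaimer: CV-179572 expires on the earlier of 13 November 2018 and 27 September 2017.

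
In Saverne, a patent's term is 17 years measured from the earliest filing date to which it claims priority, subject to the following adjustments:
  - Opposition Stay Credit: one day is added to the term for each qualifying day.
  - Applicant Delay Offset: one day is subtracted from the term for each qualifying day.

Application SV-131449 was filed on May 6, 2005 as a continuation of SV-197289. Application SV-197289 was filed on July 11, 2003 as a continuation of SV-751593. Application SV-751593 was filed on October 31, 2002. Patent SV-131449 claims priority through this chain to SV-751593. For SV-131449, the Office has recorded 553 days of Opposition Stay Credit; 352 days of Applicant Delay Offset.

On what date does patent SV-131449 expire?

2020-05-19

Earliest priority filing: 31 October 2002.
Base term: 31 October 2002 + 17 years → 31 October 2019.
Opposition Stay Credit: +553 days → 6 May 2021.
Applicant Delay Offset: −352 days → 19 May 2020.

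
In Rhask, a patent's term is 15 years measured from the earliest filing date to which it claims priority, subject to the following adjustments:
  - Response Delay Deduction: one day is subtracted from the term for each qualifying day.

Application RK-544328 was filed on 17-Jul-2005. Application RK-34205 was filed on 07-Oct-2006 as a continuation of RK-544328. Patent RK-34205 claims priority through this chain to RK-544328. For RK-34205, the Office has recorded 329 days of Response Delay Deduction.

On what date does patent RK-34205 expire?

2019-08-23

Earliest priority filing: 17 July 2005.
Base term: 17 July 2005 + 15 years → 17 July 2020.
Response Delay Deduction: −329 days → 23 August 2019.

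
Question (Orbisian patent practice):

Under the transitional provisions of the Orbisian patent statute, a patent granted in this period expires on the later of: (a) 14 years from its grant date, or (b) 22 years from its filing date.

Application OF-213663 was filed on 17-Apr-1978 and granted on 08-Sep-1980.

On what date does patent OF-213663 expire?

(a) grant + 14 years → 8 September 1994.
(b) filing + 22 years → 17 April 2000.
Later of the two: 17 April 2000.

April 17, 2000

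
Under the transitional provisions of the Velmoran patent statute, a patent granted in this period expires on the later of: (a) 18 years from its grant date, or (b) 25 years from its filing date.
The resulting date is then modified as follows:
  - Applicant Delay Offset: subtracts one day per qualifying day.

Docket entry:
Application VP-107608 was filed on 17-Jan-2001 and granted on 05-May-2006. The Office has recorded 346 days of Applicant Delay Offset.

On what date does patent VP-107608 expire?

(a) grant + 18 years → 5 May 2024.
(b) filing + 25 years → 17 January 2026.
Later of the two: 17 January 2026.
Applicant Delay Offset: −346 days → 5 February 2025.

February 5, 2025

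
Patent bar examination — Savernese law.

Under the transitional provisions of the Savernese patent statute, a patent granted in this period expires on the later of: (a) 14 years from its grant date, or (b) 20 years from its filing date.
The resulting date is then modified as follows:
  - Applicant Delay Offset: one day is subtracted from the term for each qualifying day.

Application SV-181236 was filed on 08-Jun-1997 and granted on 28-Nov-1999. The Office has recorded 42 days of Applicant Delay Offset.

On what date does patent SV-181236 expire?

(a) grant + 14 years → 28 November 2013.
(b) filing + 20 years → 8 June 2017.
Later of the two: 8 June 2017.
Applicant Delay Offset: −42 days → 27 April 2017.

2017-04-27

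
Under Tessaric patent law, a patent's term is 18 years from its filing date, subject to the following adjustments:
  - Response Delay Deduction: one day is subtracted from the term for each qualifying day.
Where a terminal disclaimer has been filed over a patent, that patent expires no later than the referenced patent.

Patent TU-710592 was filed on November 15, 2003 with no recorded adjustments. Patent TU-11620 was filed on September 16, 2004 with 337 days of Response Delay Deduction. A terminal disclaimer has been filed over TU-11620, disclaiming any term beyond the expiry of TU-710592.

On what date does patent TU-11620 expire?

October 14, 2021

Natural term of TU-11620:
  Base: filing + 18 years → 16 September 2022.
  Response Delay Deduction: −337 days → 14 October 2021.
Expiry of referenced patent TU-710592:
  Base: filing + 18 years → 15 November 2021.
Terminal disclaimer: TU-11620 expires on the earlier of 14 October 2021 and 15 November 2021.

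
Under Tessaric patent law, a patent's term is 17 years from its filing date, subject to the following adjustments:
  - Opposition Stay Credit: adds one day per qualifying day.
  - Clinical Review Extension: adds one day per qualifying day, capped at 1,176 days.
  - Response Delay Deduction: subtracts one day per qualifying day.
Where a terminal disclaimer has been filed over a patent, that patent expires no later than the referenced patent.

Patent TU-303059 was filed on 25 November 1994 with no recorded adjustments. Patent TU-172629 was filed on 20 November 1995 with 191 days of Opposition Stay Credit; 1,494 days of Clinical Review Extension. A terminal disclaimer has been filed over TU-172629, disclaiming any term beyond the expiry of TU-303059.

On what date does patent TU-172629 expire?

Natural term of TU-172629:
  Base: filing + 17 years → 20 November 2012.
  Opposition Stay Credit: +191 days → 30 May 2013.
  Clinical Review Extension: 1494 days claimed exceeds the 1176-day cap, so +1176 days → 18 August 2016.
Expiry of referenced patent TU-303059:
  Base: filing + 17 years → 25 November 2011.
Terminal disclaimer: TU-172629 expires on the earlier of 18 August 2016 and 25 November 2011.

November 25, 2011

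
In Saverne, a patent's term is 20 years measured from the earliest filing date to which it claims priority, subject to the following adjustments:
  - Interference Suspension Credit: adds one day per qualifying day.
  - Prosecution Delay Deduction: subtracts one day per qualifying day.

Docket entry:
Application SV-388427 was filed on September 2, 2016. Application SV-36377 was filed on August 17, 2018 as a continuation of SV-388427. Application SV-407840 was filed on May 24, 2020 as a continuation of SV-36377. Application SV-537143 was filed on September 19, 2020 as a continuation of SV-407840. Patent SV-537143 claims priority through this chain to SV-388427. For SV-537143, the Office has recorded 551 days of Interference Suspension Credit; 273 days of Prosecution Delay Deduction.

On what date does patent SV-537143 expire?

June 7, 2037

Earliest priority filing: 2 September 2016.
Base term: 2 September 2016 + 20 years → 2 September 2036.
Interference Suspension Credit: +551 days → 7 March 2038.
Prosecution Delay Deduction: −273 days → 7 June 2037.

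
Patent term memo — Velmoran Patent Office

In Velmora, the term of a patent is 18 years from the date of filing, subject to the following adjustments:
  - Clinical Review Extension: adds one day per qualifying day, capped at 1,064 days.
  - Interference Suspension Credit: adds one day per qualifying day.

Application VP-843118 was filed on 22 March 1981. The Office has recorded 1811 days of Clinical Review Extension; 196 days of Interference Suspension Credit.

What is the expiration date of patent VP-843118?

Base term: filing date + 18 years → 22 March 1999.
Clinical Review Extension: 1811 days claimed exceeds the 1064-day cap, so +1064 days → 18 February 2002.
Interference Suspension Credit: +196 days → 2 September 2002.

2002-09-02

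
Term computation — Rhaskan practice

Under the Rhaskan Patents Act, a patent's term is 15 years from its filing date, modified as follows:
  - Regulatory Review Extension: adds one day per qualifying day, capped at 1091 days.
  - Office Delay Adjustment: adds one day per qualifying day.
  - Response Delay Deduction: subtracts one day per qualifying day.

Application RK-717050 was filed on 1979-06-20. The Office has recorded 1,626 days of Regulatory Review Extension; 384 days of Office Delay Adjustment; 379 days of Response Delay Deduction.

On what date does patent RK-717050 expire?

Base term: filing date + 15 years → 20 June 1994.
Regulatory Review Extension: 1626 days claimed exceeds the 1091-day cap, so +1091 days → 15 June 1997.
Office Delay Adjustment: +384 days → 4 July 1998.
Response Delay Deduction: −379 days → 20 June 1997.

June 20, 1997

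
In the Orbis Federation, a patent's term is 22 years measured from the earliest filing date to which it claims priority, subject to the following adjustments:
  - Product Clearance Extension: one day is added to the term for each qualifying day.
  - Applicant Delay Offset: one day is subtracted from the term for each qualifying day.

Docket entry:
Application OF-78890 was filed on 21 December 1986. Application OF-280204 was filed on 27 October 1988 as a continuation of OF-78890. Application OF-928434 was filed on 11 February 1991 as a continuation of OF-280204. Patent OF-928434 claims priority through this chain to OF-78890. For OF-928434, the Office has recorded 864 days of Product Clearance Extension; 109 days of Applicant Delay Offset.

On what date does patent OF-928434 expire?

2011-01-15

Earliest priority filing: 21 December 1986.
Base term: 21 December 1986 + 22 years → 21 December 2008.
Product Clearance Extension: +864 days → 4 May 2011.
Applicant Delay Offset: −109 days → 15 January 2011.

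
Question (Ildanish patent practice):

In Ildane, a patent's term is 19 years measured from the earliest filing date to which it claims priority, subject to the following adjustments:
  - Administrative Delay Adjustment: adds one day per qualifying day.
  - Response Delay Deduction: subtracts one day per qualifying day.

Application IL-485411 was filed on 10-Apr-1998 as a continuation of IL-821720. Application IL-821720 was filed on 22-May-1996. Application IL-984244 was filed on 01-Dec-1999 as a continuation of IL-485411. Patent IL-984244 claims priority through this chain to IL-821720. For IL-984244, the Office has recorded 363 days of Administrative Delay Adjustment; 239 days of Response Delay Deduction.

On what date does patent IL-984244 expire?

Earliest priority filing: 22 May 1996.
Base term: 22 May 1996 + 19 years → 22 May 2015.
Administrative Delay Adjustment: +363 days → 19 May 2016.
Response Delay Deduction: −239 days → 23 September 2015.

2015-09-23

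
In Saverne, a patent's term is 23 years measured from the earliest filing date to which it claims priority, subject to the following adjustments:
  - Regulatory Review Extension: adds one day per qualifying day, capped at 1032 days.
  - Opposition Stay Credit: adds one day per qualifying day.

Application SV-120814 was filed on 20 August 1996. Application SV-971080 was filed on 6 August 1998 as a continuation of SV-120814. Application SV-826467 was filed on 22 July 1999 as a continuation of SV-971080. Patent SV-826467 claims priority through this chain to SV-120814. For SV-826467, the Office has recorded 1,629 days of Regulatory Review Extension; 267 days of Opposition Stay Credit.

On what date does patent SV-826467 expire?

Earliest priority filing: 20 August 1996.
Base term: 20 August 1996 + 23 years → 20 August 2019.
Regulatory Review Extension: 1629 days claimed exceeds the 1032-day cap, so +1032 days → 17 June 2022.
Opposition Stay Credit: +267 days → 11 March 2023.

March 11, 2023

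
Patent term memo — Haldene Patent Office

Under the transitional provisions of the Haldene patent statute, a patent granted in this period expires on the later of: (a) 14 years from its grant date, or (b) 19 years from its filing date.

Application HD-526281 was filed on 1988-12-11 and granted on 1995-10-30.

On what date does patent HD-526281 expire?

(a) grant + 14 years → 30 October 2009.
(b) filing + 19 years → 11 December 2007.
Later of the two: 30 October 2009.

October 30, 2009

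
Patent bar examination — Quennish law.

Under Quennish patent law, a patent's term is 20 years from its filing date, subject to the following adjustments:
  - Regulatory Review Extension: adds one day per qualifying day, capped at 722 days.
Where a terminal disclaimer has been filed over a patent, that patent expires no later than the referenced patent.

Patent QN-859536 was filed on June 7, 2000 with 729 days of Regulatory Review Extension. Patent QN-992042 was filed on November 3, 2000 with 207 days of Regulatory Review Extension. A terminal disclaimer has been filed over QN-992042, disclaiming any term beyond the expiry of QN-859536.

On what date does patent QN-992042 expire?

May 29, 2021

Natural term of QN-992042:
  Base: filing + 20 years → 3 November 2020.
  Regulatory Review Extension: 207 days (within the 722-day cap) → +207 days → 29 May 2021.
Expiry of referenced patent QN-859536:
  Base: filing + 20 years → 7 June 2020.
  Regulatory Review Extension: 729 days claimed exceeds the 722-day cap, so +722 days → 30 May 2022.
Terminal disclaimer: QN-992042 expires on the earlier of 29 May 2021 and 30 May 2022.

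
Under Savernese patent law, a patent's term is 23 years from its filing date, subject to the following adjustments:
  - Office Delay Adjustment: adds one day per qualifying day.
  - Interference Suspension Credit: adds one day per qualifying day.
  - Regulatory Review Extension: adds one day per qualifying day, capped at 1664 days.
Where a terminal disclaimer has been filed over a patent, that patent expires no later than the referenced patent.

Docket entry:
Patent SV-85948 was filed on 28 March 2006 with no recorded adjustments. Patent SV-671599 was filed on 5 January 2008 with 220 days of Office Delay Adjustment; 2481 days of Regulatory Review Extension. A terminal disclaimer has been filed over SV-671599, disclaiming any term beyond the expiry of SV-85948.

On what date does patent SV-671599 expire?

Natural term of SV-671599:
  Base: filing + 23 years → 5 January 2031.
  Office Delay Adjustment: +220 days → 13 August 2031.
  Regulatory Review Extension: 2481 days claimed exceeds the 1664-day cap, so +1664 days → 3 March 2036.
Expiry of referenced patent SV-85948:
  Base: filing + 23 years → 28 March 2029.
Terminal disclaimer: SV-671599 expires on the earlier of 3 March 2036 and 28 March 2029.

2029-03-28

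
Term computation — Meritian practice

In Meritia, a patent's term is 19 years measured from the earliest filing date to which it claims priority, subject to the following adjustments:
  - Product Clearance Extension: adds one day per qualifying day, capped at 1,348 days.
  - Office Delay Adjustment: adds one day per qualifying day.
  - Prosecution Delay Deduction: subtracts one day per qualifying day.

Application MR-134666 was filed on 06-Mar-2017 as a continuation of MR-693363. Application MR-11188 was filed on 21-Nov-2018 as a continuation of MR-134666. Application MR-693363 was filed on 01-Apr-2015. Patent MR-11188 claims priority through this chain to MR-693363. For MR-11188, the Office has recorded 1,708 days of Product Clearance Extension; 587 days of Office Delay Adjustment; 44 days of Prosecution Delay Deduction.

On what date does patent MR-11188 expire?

Earliest priority filing: 1 April 2015.
Base term: 1 April 2015 + 19 years → 1 April 2034.
Product Clearance Extension: 1708 days claimed exceeds the 1348-day cap, so +1348 days → 9 December 2037.
Office Delay Adjustment: +587 days → 19 July 2039.
Prosecution Delay Deduction: −44 days → 5 June 2039.

June 5, 2039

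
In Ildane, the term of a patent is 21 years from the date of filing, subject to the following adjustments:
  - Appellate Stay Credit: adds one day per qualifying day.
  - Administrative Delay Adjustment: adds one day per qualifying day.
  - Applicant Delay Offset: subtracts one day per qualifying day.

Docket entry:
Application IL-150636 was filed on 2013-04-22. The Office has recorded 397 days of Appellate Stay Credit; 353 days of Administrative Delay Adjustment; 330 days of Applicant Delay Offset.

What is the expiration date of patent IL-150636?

Base term: filing date + 21 years → 22 April 2034.
Appellate Stay Credit: +397 days → 24 May 2035.
Administrative Delay Adjustment: +353 days → 11 May 2036.
Applicant Delay Offset: −330 days → 16 June 2035.

June 16, 2035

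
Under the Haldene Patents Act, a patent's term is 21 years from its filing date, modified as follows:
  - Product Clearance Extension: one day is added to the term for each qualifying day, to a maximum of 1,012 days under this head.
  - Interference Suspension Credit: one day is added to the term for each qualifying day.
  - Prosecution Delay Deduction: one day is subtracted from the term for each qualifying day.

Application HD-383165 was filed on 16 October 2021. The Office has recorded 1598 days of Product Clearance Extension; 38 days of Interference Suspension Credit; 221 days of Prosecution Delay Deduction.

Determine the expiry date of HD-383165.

Base term: filing date + 21 years → 16 October 2042.
Product Clearance Extension: 1598 days claimed exceeds the 1012-day cap, so +1012 days → 24 July 2045.
Interference Suspension Credit: +38 days → 31 August 2045.
Prosecution Delay Deduction: −221 days → 22 January 2045.

2045-01-22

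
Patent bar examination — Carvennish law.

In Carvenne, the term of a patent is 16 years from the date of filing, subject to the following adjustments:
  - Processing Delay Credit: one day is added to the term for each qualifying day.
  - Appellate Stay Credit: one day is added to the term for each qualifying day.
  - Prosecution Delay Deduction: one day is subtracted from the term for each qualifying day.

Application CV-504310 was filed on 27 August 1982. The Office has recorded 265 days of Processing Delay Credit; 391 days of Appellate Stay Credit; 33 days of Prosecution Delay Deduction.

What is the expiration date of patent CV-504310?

2000-05-11

Base term: filing date + 16 years → 27 August 1998.
Processing Delay Credit: +265 days → 19 May 1999.
Appellate Stay Credit: +391 days → 13 June 2000.
Prosecution Delay Deduction: −33 days → 11 May 2000.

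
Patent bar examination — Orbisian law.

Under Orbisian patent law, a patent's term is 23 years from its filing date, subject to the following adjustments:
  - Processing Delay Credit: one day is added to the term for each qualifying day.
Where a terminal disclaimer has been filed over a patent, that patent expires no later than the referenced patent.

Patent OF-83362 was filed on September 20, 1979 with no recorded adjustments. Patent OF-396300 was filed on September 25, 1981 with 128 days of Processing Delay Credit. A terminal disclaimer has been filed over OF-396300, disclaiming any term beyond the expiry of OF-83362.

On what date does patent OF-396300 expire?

Natural term of OF-396300:
  Base: filing + 23 years → 25 September 2004.
  Processing Delay Credit: +128 days → 31 January 2005.
Expiry of referenced patent OF-83362:
  Base: filing + 23 years → 20 September 2002.
Terminal disclaimer: OF-396300 expires on the earlier of 31 January 2005 and 20 September 2002.

September 20, 2002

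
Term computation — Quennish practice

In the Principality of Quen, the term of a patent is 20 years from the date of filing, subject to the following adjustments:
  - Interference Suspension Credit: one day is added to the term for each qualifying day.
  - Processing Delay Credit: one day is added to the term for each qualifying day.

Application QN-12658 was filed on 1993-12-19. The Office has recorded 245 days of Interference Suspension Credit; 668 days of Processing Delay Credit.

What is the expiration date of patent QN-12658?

June 19, 2016

Base term: filing date + 20 years → 19 December 2013.
Interference Suspension Credit: +245 days → 21 August 2014.
Processing Delay Credit: +668 days → 19 June 2016.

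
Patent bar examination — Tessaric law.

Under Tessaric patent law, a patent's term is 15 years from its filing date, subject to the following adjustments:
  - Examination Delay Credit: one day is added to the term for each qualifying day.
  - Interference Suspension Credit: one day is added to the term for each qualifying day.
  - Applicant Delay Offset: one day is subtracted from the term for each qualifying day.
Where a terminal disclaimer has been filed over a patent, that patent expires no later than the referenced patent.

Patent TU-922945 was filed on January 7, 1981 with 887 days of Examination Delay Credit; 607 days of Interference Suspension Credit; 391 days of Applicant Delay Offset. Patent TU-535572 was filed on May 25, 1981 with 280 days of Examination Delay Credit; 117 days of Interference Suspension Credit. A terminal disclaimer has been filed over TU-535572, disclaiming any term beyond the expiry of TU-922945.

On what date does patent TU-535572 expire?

June 26, 1997

Natural term of TU-535572:
  Base: filing + 15 years → 25 May 1996.
  Examination Delay Credit: +280 days → 1 March 1997.
  Interference Suspension Credit: +117 days → 26 June 1997.
Expiry of referenced patent TU-922945:
  Base: filing + 15 years → 7 January 1996.
  Examination Delay Credit: +887 days → 12 June 1998.
  Interference Suspension Credit: +607 days → 9 February 2000.
  Applicant Delay Offset: −391 days → 14 January 1999.
Terminal disclaimer: TU-535572 expires on the earlier of 26 June 1997 and 14 January 1999.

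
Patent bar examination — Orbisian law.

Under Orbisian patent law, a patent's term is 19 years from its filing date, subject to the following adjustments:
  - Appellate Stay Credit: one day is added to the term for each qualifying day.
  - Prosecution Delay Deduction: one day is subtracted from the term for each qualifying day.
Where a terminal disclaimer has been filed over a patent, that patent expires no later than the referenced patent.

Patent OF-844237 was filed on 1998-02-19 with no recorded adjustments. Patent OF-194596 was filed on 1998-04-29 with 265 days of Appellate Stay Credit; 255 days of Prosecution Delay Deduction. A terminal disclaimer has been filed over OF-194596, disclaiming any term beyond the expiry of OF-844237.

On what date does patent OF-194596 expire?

Natural term of OF-194596:
  Base: filing + 19 years → 29 April 2017.
  Appellate Stay Credit: +265 days → 19 January 2018.
  Prosecution Delay Deduction: −255 days → 9 May 2017.
Expiry of referenced patent OF-844237:
  Base: filing + 19 years → 19 February 2017.
Terminal disclaimer: OF-194596 expires on the earlier of 9 May 2017 and 19 February 2017.

February 19, 2017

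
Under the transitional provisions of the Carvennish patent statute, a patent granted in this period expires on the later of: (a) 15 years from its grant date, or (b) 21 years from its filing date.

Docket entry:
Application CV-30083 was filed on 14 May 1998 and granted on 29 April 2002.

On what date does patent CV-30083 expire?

(a) grant + 15 years → 29 April 2017.
(b) filing + 21 years → 14 May 2019.
Later of the two: 14 May 2019.

May 14, 2019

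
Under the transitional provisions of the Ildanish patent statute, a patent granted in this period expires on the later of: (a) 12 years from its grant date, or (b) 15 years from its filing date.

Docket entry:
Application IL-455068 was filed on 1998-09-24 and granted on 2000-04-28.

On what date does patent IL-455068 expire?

(a) grant + 12 years → 28 April 2012.
(b) filing + 15 years → 24 September 2013.
Later of the two: 24 September 2013.

September 24, 2013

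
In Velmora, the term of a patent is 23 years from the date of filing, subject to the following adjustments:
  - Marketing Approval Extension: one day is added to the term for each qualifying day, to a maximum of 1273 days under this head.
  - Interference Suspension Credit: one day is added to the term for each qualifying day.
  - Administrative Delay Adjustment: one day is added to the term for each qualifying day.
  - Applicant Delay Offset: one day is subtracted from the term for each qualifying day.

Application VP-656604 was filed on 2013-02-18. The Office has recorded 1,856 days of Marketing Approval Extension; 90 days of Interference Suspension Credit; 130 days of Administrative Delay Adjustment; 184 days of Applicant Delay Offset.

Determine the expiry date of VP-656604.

September 19, 2039

Base term: filing date + 23 years → 18 February 2036.
Marketing Approval Extension: 1856 days claimed exceeds the 1273-day cap, so +1273 days → 14 August 2039.
Interference Suspension Credit: +90 days → 12 November 2039.
Administrative Delay Adjustment: +130 days → 21 March 2040.
Applicant Delay Offset: −184 days → 19 September 2039.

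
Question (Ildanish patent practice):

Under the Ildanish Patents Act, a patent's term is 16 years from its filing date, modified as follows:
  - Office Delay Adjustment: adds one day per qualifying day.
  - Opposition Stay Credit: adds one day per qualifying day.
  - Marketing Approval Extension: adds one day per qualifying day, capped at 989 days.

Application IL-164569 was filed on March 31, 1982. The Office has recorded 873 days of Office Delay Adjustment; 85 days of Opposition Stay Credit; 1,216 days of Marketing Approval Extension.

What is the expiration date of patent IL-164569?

2003-07-30

Base term: filing date + 16 years → 31 March 1998.
Office Delay Adjustment: +873 days → 20 August 2000.
Opposition Stay Credit: +85 days → 13 November 2000.
Marketing Approval Extension: 1216 days claimed exceeds the 989-day cap, so +989 days → 30 July 2003.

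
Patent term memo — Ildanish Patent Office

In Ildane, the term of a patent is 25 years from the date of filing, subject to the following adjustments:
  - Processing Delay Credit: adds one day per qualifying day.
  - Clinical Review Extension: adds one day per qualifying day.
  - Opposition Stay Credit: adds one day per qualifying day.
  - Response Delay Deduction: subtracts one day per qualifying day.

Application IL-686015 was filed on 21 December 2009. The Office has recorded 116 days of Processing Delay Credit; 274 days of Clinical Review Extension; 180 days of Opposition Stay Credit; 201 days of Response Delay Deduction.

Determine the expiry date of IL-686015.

December 25, 2035

Base term: filing date + 25 years → 21 December 2034.
Processing Delay Credit: +116 days → 16 April 2035.
Clinical Review Extension: +274 days → 15 January 2036.
Opposition Stay Credit: +180 days → 13 July 2036.
Response Delay Deduction: −201 days → 25 December 2035.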